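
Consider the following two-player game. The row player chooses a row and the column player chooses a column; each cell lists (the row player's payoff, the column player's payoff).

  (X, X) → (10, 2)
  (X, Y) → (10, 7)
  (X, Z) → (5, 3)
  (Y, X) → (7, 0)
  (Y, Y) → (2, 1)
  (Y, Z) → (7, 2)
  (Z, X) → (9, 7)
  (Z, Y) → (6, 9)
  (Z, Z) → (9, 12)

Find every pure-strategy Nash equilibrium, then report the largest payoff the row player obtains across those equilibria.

10

(X, Y) is a pure NE (the row player: 10 ≥ 6; the column player: 7 ≥ 3). The row player gets 10.
Both Z is a pure NE (the row player: 9 ≥ 7; the column player: 12 ≥ 9). The row player gets 9.
Every other cell has a profitable deviation for at least one player. Highest of {10, 9} is 10.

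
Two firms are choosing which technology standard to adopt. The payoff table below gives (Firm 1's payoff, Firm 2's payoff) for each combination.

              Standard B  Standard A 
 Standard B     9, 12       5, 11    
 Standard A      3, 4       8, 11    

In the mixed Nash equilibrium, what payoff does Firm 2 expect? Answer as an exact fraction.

Firm 1 mixes with probability p on Standard B, chosen so Firm 2 is indifferent: 12p + 4(1−p) = 11p + 11(1−p) gives p = 7/8.
Firm 2's expected payoff is 12·7/8 + 4·1/8 = 11.

11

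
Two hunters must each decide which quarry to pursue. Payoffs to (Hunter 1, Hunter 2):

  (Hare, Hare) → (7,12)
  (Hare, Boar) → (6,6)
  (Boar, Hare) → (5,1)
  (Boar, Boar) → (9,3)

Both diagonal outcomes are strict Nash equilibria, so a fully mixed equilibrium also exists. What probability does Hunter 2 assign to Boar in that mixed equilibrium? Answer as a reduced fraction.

Hunter 2's mix q on Hare must make Hunter 1 indifferent between Hare and Boar.
Hunter 1's payoff from Hare: 7q + 6(1−q). From Boar: 5q + 9(1−q).
Set equal: 2q = 3(1−q) → q = 3/5.
Probability on Boar is 1 − 3/5 = 2/5.

2/5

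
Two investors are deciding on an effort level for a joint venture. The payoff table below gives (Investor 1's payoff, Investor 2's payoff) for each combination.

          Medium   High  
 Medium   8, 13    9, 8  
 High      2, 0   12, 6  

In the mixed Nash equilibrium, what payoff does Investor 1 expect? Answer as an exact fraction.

Investor 2 mixes with probability q on Medium, chosen so Investor 1 is indifferent: 8q + 9(1−q) = 2q + 12(1−q) gives q = 1/3.
Investor 1's expected payoff (from either row, since indifferent) is 8·1/3 + 9·2/3 = 26/3.

26/3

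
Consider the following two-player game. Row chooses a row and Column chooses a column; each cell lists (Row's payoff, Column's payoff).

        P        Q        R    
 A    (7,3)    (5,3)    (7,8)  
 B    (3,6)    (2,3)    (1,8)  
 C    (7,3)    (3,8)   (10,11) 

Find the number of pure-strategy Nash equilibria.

1

(C, R): Row gets 10 (best alternative 7); Column gets 11 (best alternative 8). Neither deviates — NE.
(A, P) is not a NE: Column would switch to R (8 > 3).
No other cell survives both best-response checks, so there is 1 pure NE.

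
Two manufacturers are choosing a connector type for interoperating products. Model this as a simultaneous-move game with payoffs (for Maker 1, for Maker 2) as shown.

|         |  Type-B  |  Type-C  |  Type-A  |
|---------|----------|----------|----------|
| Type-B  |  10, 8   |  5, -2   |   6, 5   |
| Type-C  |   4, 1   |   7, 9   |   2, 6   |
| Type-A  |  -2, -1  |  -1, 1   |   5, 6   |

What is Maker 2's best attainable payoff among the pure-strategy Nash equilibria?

Both Type-B is a pure NE (Maker 1: 10 ≥ 4; Maker 2: 8 ≥ 5). Maker 2 gets 8.
Both Type-C is a pure NE (Maker 1: 7 ≥ 5; Maker 2: 9 ≥ 6). Maker 2 gets 9.
Every other cell has a profitable deviation for at least one player. Highest of {8, 9} is 9.

9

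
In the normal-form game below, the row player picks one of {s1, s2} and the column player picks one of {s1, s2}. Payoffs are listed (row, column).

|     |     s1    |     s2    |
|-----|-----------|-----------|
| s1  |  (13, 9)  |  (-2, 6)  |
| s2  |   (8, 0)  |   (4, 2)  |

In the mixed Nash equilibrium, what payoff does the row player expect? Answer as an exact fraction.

The column player mixes with probability q on s1, chosen so the row player is indifferent: 13q + (-2)(1−q) = 8q + 4(1−q) gives q = 6/11.
The row player's expected payoff (from either row, since indifferent) is 13·6/11 + (-2)·5/11 = 68/11.

68/11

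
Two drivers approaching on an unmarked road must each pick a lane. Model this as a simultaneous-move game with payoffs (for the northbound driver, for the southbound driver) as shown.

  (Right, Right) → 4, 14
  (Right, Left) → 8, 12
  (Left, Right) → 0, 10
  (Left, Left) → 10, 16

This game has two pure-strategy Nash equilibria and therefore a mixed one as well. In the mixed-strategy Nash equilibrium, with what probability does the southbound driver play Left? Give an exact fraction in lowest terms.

The southbound driver's mix q on Right must make the northbound driver indifferent between Right and Left.
The northbound driver's payoff from Right: 4q + 8(1−q). From Left: 0q + 10(1−q).
Set equal: 4q = 2(1−q) → q = 2/6 = 1/3.
Probability on Left is 1 − 1/3 = 2/3.

2/3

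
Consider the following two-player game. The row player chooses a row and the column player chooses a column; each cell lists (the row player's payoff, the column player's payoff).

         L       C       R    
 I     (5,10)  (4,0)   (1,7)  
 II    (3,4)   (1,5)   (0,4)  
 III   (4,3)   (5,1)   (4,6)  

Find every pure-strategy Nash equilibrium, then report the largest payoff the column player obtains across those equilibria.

(I, L) is a pure NE (the row player: 5 ≥ 4; the column player: 10 ≥ 7). The column player gets 10.
(III, R) is a pure NE (the row player: 4 ≥ 1; the column player: 6 ≥ 3). The column player gets 6.
Every other cell has a profitable deviation for at least one player. Highest of {10, 6} is 10.

10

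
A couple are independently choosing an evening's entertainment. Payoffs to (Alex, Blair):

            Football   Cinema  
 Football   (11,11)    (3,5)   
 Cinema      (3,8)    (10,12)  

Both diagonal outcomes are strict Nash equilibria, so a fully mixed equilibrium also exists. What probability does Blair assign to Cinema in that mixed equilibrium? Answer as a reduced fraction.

Blair's mix q on Football must make Alex indifferent between Football and Cinema.
Alex's payoff from Football: 11q + 3(1−q). From Cinema: 3q + 10(1−q).
Set equal: 8q = 7(1−q) → q = 7/15.
Probability on Cinema is 1 − 7/15 = 8/15.

8/15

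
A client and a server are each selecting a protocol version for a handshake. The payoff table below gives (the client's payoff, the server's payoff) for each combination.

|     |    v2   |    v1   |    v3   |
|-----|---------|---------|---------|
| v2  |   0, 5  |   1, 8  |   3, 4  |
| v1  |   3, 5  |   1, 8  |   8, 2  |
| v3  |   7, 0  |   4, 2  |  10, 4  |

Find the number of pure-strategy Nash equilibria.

1

Both v3: the client gets 10 (best alternative 8); the server gets 4 (best alternative 2). Neither deviates — NE.
Both v2 is not a NE: the client would switch to v3 (7 > 0).
No other cell survives both best-response checks, so there is 1 pure NE.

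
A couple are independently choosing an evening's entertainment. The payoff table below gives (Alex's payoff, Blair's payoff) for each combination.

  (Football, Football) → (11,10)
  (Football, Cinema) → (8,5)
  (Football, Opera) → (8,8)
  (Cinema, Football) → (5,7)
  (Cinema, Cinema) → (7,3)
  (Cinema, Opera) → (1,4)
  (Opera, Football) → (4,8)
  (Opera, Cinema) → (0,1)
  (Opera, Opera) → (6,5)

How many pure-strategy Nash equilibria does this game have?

1

Both Football: Alex gets 11 (best alternative 5); Blair gets 10 (best alternative 8). Neither deviates — NE.
Both Cinema is not a NE: Alex would switch to Football (8 > 7).
No other cell survives both best-response checks, so there is 1 pure NE.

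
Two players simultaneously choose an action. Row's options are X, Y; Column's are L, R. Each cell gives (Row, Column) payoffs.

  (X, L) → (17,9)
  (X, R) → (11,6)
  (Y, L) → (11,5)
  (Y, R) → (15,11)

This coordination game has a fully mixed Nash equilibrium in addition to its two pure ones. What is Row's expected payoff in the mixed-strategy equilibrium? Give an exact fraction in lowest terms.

Column mixes with probability q on L, chosen so Row is indifferent: 17q + 11(1−q) = 11q + 15(1−q) gives q = 2/5.
Row's expected payoff (from either row, since indifferent) is 17·2/5 + 11·3/5 = 67/5.

67/5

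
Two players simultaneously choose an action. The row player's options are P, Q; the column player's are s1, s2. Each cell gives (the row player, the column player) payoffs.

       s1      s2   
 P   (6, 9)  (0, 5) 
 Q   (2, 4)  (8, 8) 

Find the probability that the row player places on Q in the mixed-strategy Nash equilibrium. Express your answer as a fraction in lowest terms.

The row player's mix p on P must make the column player indifferent between s1 and s2.
The column player's payoff from s1: 9p + 4(1−p). From s2: 5p + 8(1−p).
Set equal: 4p = 4(1−p) → p = 4/8 = 1/2.
Probability on Q is 1 − 1/2 = 1/2.

1/2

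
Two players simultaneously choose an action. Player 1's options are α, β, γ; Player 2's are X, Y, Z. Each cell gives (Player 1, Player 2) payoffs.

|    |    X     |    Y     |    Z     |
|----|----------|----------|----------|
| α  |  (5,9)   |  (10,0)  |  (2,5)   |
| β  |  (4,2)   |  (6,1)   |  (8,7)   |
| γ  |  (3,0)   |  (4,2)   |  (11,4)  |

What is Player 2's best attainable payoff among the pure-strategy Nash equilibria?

9

(α, X) is a pure NE (Player 1: 5 ≥ 4; Player 2: 9 ≥ 5). Player 2 gets 9.
(γ, Z) is a pure NE (Player 1: 11 ≥ 8; Player 2: 4 ≥ 2). Player 2 gets 4.
Every other cell has a profitable deviation for at least one player. Highest of {9, 4} is 9.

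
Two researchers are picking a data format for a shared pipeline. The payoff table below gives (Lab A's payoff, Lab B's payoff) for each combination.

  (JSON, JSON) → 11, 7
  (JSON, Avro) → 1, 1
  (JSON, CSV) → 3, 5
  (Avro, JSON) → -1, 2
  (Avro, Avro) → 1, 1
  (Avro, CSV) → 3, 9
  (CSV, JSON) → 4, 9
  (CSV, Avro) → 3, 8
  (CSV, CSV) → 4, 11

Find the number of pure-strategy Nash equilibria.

Both JSON: Lab A gets 11 (best alternative 4); Lab B gets 7 (best alternative 5). Neither deviates — NE.
Both CSV: Lab A gets 4 (best alternative 3); Lab B gets 11 (best alternative 9). Neither deviates — NE.
Both Avro is not a NE: Lab A would switch to CSV (3 > 1).
No other cell survives both best-response checks, so there are 2 pure NE.

2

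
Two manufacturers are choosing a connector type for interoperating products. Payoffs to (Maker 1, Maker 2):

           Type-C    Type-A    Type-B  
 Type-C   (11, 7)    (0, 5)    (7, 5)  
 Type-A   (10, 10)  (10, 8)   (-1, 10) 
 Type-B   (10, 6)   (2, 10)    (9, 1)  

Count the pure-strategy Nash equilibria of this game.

1

Both Type-C: Maker 1 gets 11 (best alternative 10); Maker 2 gets 7 (best alternative 5). Neither deviates — NE.
Both Type-B is not a NE: Maker 2 would switch to Type-A (10 > 1).
No other cell survives both best-response checks, so there is 1 pure NE.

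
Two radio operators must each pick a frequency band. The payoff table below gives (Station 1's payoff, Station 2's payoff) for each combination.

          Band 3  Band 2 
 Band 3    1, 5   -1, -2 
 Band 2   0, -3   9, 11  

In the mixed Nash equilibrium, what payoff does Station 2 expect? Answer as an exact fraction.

Station 1 mixes with probability p on Band 3, chosen so Station 2 is indifferent: 5p + (-3)(1−p) = (-2)p + 11(1−p) gives p = 2/3.
Station 2's expected payoff is 5·2/3 + (-3)·1/3 = 7/3.

7/3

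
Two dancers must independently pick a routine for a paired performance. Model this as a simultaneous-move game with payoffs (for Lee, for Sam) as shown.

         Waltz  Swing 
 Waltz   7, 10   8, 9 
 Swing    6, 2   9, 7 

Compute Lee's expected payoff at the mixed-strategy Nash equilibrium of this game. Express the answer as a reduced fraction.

15/2

Sam mixes with probability q on Waltz, chosen so Lee is indifferent: 7q + 8(1−q) = 6q + 9(1−q) gives q = 1/2.
Lee's expected payoff (from either row, since indifferent) is 7·1/2 + 8·1/2 = 15/2.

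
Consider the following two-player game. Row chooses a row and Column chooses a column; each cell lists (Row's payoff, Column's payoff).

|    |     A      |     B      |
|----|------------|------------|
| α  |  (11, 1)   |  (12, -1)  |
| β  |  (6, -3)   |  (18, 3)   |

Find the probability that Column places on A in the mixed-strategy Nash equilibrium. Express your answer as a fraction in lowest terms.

Column's mix q on A must make Row indifferent between α and β.
Row's payoff from α: 11q + 12(1−q). From β: 6q + 18(1−q).
Set equal: 5q = 6(1−q) → q = 6/11.

6/11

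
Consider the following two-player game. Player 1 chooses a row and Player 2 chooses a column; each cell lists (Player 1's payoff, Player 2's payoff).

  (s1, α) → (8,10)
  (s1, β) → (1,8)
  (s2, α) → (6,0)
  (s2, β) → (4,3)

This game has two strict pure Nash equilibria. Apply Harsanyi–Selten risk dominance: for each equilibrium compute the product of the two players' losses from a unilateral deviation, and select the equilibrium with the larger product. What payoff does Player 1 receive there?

At (s1, α): Player 1 loses 8 − 6 = 2 by deviating; Player 2 loses 10 − 8 = 2. Product = 2·2 = 4.
At (s2, β): Player 1 loses 4 − 1 = 3 by deviating; Player 2 loses 3 − 0 = 3. Product = 3·3 = 9.
9 > 4, so (s2, β) is risk-dominant. Player 1's payoff there is 4.

4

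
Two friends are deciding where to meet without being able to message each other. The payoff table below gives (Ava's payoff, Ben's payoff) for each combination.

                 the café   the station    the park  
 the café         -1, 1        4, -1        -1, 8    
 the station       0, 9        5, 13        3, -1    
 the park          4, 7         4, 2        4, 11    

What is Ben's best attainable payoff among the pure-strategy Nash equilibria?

13

Both the station is a pure NE (Ava: 5 ≥ 4; Ben: 13 ≥ 9). Ben gets 13.
Both the park is a pure NE (Ava: 4 ≥ 3; Ben: 11 ≥ 7). Ben gets 11.
Every other cell has a profitable deviation for at least one player. Highest of {13, 11} is 13.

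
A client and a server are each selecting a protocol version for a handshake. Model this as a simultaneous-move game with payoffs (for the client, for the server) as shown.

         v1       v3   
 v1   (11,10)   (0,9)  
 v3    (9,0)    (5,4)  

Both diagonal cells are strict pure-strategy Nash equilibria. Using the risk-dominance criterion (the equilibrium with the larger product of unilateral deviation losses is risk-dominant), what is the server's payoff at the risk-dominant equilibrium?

4

At both v1: the client loses 11 − 9 = 2 by deviating; the server loses 10 − 9 = 1. Product = 2·1 = 2.
At both v3: the client loses 5 − 0 = 5 by deviating; the server loses 4 − 0 = 4. Product = 5·4 = 20.
20 > 2, so both v3 is risk-dominant. The server's payoff there is 4.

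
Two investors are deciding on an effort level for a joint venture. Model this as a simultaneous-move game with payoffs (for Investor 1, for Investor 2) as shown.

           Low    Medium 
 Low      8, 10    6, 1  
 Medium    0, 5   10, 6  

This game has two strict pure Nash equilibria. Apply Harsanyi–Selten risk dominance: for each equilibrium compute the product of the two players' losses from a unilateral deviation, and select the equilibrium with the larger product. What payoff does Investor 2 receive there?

10

At both Low: Investor 1 loses 8 − 0 = 8 by deviating; Investor 2 loses 10 − 1 = 9. Product = 8·9 = 72.
At both Medium: Investor 1 loses 10 − 6 = 4 by deviating; Investor 2 loses 6 − 5 = 1. Product = 4·1 = 4.
72 > 4, so both Low is risk-dominant. Investor 2's payoff there is 10.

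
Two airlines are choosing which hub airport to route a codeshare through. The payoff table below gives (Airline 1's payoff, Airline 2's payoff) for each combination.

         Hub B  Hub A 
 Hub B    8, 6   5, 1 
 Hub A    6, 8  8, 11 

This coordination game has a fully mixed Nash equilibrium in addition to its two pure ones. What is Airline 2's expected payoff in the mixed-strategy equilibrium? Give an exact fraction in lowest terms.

Airline 1 mixes with probability p on Hub B, chosen so Airline 2 is indifferent: 6p + 8(1−p) = 1p + 11(1−p) gives p = 3/8.
Airline 2's expected payoff is 6·3/8 + 8·5/8 = 29/4.

29/4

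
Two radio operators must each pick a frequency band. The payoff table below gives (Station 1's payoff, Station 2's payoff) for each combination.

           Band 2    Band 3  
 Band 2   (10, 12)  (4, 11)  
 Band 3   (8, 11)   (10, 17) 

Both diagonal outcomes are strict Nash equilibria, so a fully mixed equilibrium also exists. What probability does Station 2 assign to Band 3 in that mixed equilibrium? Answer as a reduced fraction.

Station 2's mix q on Band 2 must make Station 1 indifferent between Band 2 and Band 3.
Station 1's payoff from Band 2: 10q + 4(1−q). From Band 3: 8q + 10(1−q).
Set equal: 2q = 6(1−q) → q = 6/8 = 3/4.
Probability on Band 3 is 1 − 3/4 = 1/4.

1/4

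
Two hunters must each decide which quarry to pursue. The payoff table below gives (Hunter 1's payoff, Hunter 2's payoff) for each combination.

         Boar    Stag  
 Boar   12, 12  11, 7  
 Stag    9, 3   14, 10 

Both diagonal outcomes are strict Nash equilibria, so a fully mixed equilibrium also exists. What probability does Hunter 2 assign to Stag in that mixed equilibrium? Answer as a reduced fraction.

1/2

Hunter 2's mix q on Boar must make Hunter 1 indifferent between Boar and Stag.
Hunter 1's payoff from Boar: 12q + 11(1−q). From Stag: 9q + 14(1−q).
Set equal: 3q = 3(1−q) → q = 3/6 = 1/2.
Probability on Stag is 1 − 1/2 = 1/2.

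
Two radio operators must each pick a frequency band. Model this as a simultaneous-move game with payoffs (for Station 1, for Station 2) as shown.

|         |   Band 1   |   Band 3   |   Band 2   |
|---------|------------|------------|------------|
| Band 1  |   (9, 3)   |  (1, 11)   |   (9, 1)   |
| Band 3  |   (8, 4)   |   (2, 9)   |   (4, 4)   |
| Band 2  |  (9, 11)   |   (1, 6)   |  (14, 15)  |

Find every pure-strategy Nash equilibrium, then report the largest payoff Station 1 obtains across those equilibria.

14

Both Band 3 is a pure NE (Station 1: 2 ≥ 1; Station 2: 9 ≥ 4). Station 1 gets 2.
Both Band 2 is a pure NE (Station 1: 14 ≥ 9; Station 2: 15 ≥ 11). Station 1 gets 14.
Every other cell has a profitable deviation for at least one player. Highest of {2, 14} is 14.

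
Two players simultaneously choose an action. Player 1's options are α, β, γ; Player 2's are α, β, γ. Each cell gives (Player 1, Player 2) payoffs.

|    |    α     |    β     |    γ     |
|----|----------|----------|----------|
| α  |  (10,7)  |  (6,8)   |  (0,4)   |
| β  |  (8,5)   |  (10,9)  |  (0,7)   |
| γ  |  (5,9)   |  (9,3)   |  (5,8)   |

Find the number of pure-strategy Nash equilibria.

Both β: Player 1 gets 10 (best alternative 9); Player 2 gets 9 (best alternative 7). Neither deviates — NE.
Both α is not a NE: Player 2 would switch to β (8 > 7).
No other cell survives both best-response checks, so there is 1 pure NE.

1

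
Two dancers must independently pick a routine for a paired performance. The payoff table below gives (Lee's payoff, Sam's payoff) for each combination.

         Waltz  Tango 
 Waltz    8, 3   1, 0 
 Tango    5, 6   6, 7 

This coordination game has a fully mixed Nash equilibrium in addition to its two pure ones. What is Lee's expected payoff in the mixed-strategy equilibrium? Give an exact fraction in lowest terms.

Sam mixes with probability q on Waltz, chosen so Lee is indifferent: 8q + 1(1−q) = 5q + 6(1−q) gives q = 5/8.
Lee's expected payoff (from either row, since indifferent) is 8·5/8 + 1·3/8 = 43/8.

43/8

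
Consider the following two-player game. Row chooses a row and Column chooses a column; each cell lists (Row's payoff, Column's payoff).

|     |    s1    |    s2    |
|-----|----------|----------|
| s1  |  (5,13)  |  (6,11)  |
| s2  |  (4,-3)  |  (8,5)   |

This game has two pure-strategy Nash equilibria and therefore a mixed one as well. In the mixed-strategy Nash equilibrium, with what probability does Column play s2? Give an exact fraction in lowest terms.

Column's mix q on s1 must make Row indifferent between s1 and s2.
Row's payoff from s1: 5q + 6(1−q). From s2: 4q + 8(1−q).
Set equal: 1q = 2(1−q) → q = 2/3.
Probability on s2 is 1 − 2/3 = 1/3.

1/3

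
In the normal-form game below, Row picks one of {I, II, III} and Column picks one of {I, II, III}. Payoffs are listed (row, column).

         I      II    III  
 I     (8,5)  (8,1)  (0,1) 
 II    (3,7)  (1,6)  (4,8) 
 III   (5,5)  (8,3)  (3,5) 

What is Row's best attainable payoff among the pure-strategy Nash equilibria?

Both I is a pure NE (Row: 8 ≥ 5; Column: 5 ≥ 1). Row gets 8.
(II, III) is a pure NE (Row: 4 ≥ 3; Column: 8 ≥ 7). Row gets 4.
Every other cell has a profitable deviation for at least one player. Highest of {8, 4} is 8.

8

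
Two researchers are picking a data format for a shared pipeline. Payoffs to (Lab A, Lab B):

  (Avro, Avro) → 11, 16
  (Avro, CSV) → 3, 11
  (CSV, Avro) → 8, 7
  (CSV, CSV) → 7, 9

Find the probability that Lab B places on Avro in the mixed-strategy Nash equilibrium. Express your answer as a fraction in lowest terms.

4/7

Lab B's mix q on Avro must make Lab A indifferent between Avro and CSV.
Lab A's payoff from Avro: 11q + 3(1−q). From CSV: 8q + 7(1−q).
Set equal: 3q = 4(1−q) → q = 4/7.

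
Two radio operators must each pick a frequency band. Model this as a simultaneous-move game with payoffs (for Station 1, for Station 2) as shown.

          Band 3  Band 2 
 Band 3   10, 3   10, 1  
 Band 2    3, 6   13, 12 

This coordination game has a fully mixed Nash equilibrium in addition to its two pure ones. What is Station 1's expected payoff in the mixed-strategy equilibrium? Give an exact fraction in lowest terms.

Station 2 mixes with probability q on Band 3, chosen so Station 1 is indifferent: 10q + 10(1−q) = 3q + 13(1−q) gives q = 3/10.
Station 1's expected payoff (from either row, since indifferent) is 10·3/10 + 10·7/10 = 10.

10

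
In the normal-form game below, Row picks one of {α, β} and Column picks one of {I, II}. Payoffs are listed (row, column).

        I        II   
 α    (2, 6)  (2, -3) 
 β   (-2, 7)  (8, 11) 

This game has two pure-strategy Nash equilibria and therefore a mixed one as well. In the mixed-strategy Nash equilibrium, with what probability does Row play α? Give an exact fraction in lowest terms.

4/13

Row's mix p on α must make Column indifferent between I and II.
Column's payoff from I: 6p + 7(1−p). From II: (-3)p + 11(1−p).
Set equal: 9p = 4(1−p) → p = 4/13.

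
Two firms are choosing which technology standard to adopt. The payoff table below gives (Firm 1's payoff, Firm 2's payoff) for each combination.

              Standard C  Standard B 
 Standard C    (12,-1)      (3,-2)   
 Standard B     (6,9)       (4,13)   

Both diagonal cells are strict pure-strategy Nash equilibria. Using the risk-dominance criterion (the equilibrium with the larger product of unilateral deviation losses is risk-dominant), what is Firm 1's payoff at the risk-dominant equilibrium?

At both Standard C: Firm 1 loses 12 − 6 = 6 by deviating; Firm 2 loses -1 − (-2) = 1. Product = 6·1 = 6.
At both Standard B: Firm 1 loses 4 − 3 = 1 by deviating; Firm 2 loses 13 − 9 = 4. Product = 1·4 = 4.
6 > 4, so both Standard C is risk-dominant. Firm 1's payoff there is 12.

12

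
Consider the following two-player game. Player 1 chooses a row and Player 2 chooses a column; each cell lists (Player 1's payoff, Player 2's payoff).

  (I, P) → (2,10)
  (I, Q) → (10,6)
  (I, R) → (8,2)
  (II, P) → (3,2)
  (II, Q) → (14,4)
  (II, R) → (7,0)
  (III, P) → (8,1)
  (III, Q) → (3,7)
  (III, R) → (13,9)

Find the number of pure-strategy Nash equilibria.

2

(II, Q): Player 1 gets 14 (best alternative 10); Player 2 gets 4 (best alternative 2). Neither deviates — NE.
(III, R): Player 1 gets 13 (best alternative 8); Player 2 gets 9 (best alternative 7). Neither deviates — NE.
(I, P) is not a NE: Player 1 would switch to III (8 > 2).
No other cell survives both best-response checks, so there are 2 pure NE.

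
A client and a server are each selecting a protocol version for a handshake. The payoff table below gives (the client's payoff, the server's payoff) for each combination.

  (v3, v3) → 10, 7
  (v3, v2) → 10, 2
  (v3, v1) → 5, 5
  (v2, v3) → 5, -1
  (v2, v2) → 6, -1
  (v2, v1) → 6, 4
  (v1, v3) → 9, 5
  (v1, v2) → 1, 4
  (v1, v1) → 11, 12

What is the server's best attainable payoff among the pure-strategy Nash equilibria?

Both v3 is a pure NE (the client: 10 ≥ 9; the server: 7 ≥ 5). The server gets 7.
Both v1 is a pure NE (the client: 11 ≥ 6; the server: 12 ≥ 5). The server gets 12.
Every other cell has a profitable deviation for at least one player. Highest of {7, 12} is 12.

12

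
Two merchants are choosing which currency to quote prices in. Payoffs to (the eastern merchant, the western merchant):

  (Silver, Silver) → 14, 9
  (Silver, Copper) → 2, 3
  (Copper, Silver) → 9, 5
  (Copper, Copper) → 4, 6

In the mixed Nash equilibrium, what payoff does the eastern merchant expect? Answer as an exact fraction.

38/7

The western merchant mixes with probability q on Silver, chosen so the eastern merchant is indifferent: 14q + 2(1−q) = 9q + 4(1−q) gives q = 2/7.
The eastern merchant's expected payoff (from either row, since indifferent) is 14·2/7 + 2·5/7 = 38/7.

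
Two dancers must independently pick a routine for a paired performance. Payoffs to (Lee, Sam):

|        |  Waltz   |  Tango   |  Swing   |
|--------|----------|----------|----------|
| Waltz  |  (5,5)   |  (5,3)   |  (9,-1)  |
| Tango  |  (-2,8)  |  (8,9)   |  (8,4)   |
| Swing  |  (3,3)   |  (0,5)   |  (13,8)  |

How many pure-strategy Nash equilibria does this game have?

3

Both Waltz: Lee gets 5 (best alternative 3); Sam gets 5 (best alternative 3). Neither deviates — NE.
Both Tango: Lee gets 8 (best alternative 5); Sam gets 9 (best alternative 8). Neither deviates — NE.
Both Swing: Lee gets 13 (best alternative 9); Sam gets 8 (best alternative 5). Neither deviates — NE.
(Swing, Waltz) is not a NE: Lee would switch to Waltz (5 > 3).
No other cell survives both best-response checks, so there are 3 pure NE.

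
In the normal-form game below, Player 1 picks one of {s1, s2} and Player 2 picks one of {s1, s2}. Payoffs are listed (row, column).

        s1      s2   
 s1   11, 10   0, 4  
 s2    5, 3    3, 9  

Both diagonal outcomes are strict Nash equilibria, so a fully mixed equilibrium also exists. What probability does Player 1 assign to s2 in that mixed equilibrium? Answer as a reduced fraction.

1/2

Player 1's mix p on s1 must make Player 2 indifferent between s1 and s2.
Player 2's payoff from s1: 10p + 3(1−p). From s2: 4p + 9(1−p).
Set equal: 6p = 6(1−p) → p = 6/12 = 1/2.
Probability on s2 is 1 − 1/2 = 1/2.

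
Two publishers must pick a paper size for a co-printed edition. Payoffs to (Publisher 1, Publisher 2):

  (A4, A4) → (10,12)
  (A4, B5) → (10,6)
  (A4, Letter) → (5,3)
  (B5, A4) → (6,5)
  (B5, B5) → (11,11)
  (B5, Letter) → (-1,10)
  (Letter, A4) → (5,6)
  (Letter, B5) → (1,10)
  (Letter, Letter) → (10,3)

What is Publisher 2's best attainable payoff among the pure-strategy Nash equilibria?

12

Both A4 is a pure NE (Publisher 1: 10 ≥ 6; Publisher 2: 12 ≥ 6). Publisher 2 gets 12.
Both B5 is a pure NE (Publisher 1: 11 ≥ 10; Publisher 2: 11 ≥ 10). Publisher 2 gets 11.
Every other cell has a profitable deviation for at least one player. Highest of {12, 11} is 12.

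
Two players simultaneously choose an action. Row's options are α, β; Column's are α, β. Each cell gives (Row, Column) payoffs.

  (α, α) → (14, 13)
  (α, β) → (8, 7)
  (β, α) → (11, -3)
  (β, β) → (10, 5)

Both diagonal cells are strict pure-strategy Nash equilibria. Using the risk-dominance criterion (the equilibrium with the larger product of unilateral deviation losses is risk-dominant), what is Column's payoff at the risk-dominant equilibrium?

13

At both α: Row loses 14 − 11 = 3 by deviating; Column loses 13 − 7 = 6. Product = 3·6 = 18.
At both β: Row loses 10 − 8 = 2 by deviating; Column loses 5 − (-3) = 8. Product = 2·8 = 16.
18 > 16, so both α is risk-dominant. Column's payoff there is 13.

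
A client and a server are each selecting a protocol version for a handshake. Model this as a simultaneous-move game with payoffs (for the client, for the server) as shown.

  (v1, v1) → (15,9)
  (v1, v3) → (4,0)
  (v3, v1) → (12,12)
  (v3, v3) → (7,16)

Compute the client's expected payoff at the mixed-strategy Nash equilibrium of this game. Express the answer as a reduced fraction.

The server mixes with probability q on v1, chosen so the client is indifferent: 15q + 4(1−q) = 12q + 7(1−q) gives q = 1/2.
The client's expected payoff (from either row, since indifferent) is 15·1/2 + 4·1/2 = 19/2.

19/2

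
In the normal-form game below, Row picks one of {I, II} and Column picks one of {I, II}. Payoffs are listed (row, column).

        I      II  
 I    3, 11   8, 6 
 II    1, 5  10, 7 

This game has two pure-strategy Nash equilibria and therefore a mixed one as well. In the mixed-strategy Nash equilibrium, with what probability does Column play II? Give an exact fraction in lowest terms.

Column's mix q on I must make Row indifferent between I and II.
Row's payoff from I: 3q + 8(1−q). From II: 1q + 10(1−q).
Set equal: 2q = 2(1−q) → q = 2/4 = 1/2.
Probability on II is 1 − 1/2 = 1/2.

1/2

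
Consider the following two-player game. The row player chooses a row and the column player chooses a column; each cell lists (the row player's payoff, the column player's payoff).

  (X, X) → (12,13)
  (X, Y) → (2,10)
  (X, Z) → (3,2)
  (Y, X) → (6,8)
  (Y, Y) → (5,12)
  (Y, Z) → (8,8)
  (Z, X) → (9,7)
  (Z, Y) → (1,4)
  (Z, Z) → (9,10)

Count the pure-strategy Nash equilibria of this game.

Both X: the row player gets 12 (best alternative 9); the column player gets 13 (best alternative 10). Neither deviates — NE.
Both Y: the row player gets 5 (best alternative 2); the column player gets 12 (best alternative 8). Neither deviates — NE.
Both Z: the row player gets 9 (best alternative 8); the column player gets 10 (best alternative 7). Neither deviates — NE.
(Y, Z) is not a NE: the row player would switch to Z (9 > 8).
No other cell survives both best-response checks, so there are 3 pure NE.

3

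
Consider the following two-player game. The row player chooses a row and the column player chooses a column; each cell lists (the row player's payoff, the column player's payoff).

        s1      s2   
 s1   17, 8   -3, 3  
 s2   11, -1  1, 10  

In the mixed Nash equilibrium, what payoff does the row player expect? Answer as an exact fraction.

The column player mixes with probability q on s1, chosen so the row player is indifferent: 17q + (-3)(1−q) = 11q + 1(1−q) gives q = 2/5.
The row player's expected payoff (from either row, since indifferent) is 17·2/5 + (-3)·3/5 = 5.

5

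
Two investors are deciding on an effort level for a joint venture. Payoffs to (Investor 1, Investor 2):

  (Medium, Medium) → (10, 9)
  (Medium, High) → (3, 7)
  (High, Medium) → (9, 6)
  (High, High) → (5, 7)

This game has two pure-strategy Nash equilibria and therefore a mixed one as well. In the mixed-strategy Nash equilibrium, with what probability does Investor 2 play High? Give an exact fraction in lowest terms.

1/3

Investor 2's mix q on Medium must make Investor 1 indifferent between Medium and High.
Investor 1's payoff from Medium: 10q + 3(1−q). From High: 9q + 5(1−q).
Set equal: 1q = 2(1−q) → q = 2/3.
Probability on High is 1 − 2/3 = 1/3.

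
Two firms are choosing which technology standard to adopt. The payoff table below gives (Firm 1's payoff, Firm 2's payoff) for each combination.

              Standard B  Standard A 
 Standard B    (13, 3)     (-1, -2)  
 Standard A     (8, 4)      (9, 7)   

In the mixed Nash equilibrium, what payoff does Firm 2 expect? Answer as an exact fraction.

29/8

Firm 1 mixes with probability p on Standard B, chosen so Firm 2 is indifferent: 3p + 4(1−p) = (-2)p + 7(1−p) gives p = 3/8.
Firm 2's expected payoff is 3·3/8 + 4·5/8 = 29/8.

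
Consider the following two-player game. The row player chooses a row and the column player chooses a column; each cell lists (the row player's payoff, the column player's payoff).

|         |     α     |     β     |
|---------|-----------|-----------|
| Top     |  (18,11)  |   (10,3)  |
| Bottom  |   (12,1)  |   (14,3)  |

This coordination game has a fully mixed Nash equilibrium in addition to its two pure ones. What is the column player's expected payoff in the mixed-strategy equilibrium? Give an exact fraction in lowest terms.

The row player mixes with probability p on Top, chosen so the column player is indifferent: 11p + 1(1−p) = 3p + 3(1−p) gives p = 1/5.
The column player's expected payoff is 11·1/5 + 1·4/5 = 3.

3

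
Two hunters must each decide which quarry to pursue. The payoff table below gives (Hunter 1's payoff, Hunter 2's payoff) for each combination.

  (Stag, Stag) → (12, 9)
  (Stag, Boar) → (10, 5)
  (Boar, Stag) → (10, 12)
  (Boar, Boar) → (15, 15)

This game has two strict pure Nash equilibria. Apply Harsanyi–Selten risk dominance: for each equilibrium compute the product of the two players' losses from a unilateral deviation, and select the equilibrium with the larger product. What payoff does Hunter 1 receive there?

At both Stag: Hunter 1 loses 12 − 10 = 2 by deviating; Hunter 2 loses 9 − 5 = 4. Product = 2·4 = 8.
At both Boar: Hunter 1 loses 15 − 10 = 5 by deviating; Hunter 2 loses 15 − 12 = 3. Product = 5·3 = 15.
15 > 8, so both Boar is risk-dominant. Hunter 1's payoff there is 15.

15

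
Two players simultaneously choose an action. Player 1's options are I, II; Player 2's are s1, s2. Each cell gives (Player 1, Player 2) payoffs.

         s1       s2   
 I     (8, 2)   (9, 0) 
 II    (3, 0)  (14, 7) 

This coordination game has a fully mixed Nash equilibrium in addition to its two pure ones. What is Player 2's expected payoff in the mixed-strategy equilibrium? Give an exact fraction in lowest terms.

Player 1 mixes with probability p on I, chosen so Player 2 is indifferent: 2p + 0(1−p) = 0p + 7(1−p) gives p = 7/9.
Player 2's expected payoff is 2·7/9 + 0·2/9 = 14/9.

14/9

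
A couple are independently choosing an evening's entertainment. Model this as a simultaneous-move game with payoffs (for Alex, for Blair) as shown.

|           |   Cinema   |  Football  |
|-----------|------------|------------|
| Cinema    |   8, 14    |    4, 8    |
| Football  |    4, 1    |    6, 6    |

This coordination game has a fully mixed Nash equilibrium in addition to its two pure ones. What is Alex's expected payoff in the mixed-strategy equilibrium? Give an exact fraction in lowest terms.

Blair mixes with probability q on Cinema, chosen so Alex is indifferent: 8q + 4(1−q) = 4q + 6(1−q) gives q = 1/3.
Alex's expected payoff (from either row, since indifferent) is 8·1/3 + 4·2/3 = 16/3.

16/3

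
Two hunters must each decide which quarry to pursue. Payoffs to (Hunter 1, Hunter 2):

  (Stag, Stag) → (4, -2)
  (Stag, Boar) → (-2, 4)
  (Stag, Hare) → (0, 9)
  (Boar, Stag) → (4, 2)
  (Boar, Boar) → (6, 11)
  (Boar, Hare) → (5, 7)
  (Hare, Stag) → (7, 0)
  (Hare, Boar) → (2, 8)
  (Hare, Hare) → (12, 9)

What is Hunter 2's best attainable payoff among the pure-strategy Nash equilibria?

Both Boar is a pure NE (Hunter 1: 6 ≥ 2; Hunter 2: 11 ≥ 7). Hunter 2 gets 11.
Both Hare is a pure NE (Hunter 1: 12 ≥ 5; Hunter 2: 9 ≥ 8). Hunter 2 gets 9.
Every other cell has a profitable deviation for at least one player. Highest of {11, 9} is 11.

11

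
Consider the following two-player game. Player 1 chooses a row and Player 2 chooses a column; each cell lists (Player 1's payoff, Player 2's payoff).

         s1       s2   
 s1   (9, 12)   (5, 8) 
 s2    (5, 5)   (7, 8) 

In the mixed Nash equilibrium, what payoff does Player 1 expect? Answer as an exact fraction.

Player 2 mixes with probability q on s1, chosen so Player 1 is indifferent: 9q + 5(1−q) = 5q + 7(1−q) gives q = 1/3.
Player 1's expected payoff (from either row, since indifferent) is 9·1/3 + 5·2/3 = 19/3.

19/3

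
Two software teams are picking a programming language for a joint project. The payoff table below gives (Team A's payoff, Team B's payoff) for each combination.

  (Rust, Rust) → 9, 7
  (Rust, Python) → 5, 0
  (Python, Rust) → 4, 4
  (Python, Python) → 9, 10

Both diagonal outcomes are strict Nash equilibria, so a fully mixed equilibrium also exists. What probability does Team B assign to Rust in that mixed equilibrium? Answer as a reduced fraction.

4/9

Team B's mix q on Rust must make Team A indifferent between Rust and Python.
Team A's payoff from Rust: 9q + 5(1−q). From Python: 4q + 9(1−q).
Set equal: 5q = 4(1−q) → q = 4/9.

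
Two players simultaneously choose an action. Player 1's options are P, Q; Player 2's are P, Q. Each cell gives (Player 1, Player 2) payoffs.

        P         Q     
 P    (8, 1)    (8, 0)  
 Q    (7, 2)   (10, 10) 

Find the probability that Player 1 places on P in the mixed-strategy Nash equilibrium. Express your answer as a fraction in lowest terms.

8/9

Player 1's mix p on P must make Player 2 indifferent between P and Q.
Player 2's payoff from P: 1p + 2(1−p). From Q: 0p + 10(1−p).
Set equal: 1p = 8(1−p) → p = 8/9.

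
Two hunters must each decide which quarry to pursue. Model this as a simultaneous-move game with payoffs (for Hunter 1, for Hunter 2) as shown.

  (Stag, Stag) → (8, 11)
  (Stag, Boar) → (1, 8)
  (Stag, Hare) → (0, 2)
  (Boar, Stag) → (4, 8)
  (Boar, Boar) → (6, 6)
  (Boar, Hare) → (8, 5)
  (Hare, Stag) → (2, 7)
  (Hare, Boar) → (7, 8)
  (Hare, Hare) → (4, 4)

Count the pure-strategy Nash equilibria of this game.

Both Stag: Hunter 1 gets 8 (best alternative 4); Hunter 2 gets 11 (best alternative 8). Neither deviates — NE.
(Hare, Boar): Hunter 1 gets 7 (best alternative 6); Hunter 2 gets 8 (best alternative 7). Neither deviates — NE.
Both Boar is not a NE: Hunter 1 would switch to Hare (7 > 6).
No other cell survives both best-response checks, so there are 2 pure NE.

2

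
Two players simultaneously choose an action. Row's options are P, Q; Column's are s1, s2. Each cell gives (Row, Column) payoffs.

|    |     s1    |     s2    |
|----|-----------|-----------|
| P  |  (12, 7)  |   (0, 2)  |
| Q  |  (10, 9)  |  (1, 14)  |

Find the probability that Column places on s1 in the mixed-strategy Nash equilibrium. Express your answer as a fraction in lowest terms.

1/3

Column's mix q on s1 must make Row indifferent between P and Q.
Row's payoff from P: 12q + 0(1−q). From Q: 10q + 1(1−q).
Set equal: 2q = 1(1−q) → q = 1/3.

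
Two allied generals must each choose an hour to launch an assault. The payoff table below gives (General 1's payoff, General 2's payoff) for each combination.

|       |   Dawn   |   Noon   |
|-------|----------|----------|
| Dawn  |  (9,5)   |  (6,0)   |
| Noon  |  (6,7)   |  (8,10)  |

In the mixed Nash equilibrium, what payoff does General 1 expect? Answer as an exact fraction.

36/5

General 2 mixes with probability q on Dawn, chosen so General 1 is indifferent: 9q + 6(1−q) = 6q + 8(1−q) gives q = 2/5.
General 1's expected payoff (from either row, since indifferent) is 9·2/5 + 6·3/5 = 36/5.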